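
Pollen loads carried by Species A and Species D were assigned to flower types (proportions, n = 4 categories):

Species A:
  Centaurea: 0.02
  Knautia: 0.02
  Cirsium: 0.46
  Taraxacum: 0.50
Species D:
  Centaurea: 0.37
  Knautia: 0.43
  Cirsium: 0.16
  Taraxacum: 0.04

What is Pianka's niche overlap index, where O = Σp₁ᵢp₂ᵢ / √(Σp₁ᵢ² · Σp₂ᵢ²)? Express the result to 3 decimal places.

Σ p₁ᵢp₂ᵢ = 0.0074 + 0.0086 + 0.0736 + 0.0200 = 0.1096
Σp_1ᵢ² = 0.02² + 0.02² + 0.46² + 0.50² = 0.0004 + 0.0004 + 0.2116 + 0.2500 = 0.4624
Σp_2ᵢ² = 0.37² + 0.43² + 0.16² + 0.04² = 0.1369 + 0.1849 + 0.0256 + 0.0016 = 0.3490
O = 0.1096 / √(0.4624 × 0.3490) = 0.1096 / 0.401718 = 0.27283

0.273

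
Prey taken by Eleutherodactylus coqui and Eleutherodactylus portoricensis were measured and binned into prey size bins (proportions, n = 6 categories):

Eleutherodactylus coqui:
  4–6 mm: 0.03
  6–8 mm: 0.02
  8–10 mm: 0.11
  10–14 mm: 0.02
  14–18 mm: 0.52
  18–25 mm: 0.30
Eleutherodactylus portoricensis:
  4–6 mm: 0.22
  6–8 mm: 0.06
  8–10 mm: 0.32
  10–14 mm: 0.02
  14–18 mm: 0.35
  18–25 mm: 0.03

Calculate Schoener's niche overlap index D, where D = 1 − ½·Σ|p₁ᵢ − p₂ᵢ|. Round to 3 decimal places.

0.560

Σ|p₁ᵢ − p₂ᵢ| = 0.19 + 0.04 + 0.21 + 0.00 + 0.17 + 0.27 = 0.88
D = 1 − ½ × 0.88 = 1 − 0.440 = 0.56000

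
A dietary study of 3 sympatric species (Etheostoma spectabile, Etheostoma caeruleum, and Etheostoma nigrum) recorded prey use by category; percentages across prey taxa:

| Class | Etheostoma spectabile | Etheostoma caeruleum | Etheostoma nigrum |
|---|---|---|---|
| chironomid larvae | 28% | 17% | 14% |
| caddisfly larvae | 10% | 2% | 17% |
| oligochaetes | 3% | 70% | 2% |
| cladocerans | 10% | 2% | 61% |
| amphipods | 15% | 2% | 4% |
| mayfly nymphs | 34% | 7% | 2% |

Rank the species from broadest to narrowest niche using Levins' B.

Convert percentages to proportions (divide by 100).
Σp_specᵢ² = 0.28² + 0.10² + 0.03² + 0.10² + 0.15² + 0.34² = 0.0784 + 0.0100 + 0.0009 + 0.0100 + 0.0225 + 0.1156 = 0.2374
B_spec = 1 / 0.2374 = 4.2123
Σp_caerᵢ² = 0.17² + 0.02² + 0.70² + 0.02² + 0.02² + 0.07² = 0.0289 + 0.0004 + 0.4900 + 0.0004 + 0.0004 + 0.0049 = 0.5250
B_caer = 1 / 0.5250 = 1.9048
Σp_nigrᵢ² = 0.14² + 0.17² + 0.02² + 0.61² + 0.04² + 0.02² = 0.0196 + 0.0289 + 0.0004 + 0.3721 + 0.0016 + 0.0004 = 0.4230
B_nigr = 1 / 0.4230 = 2.3641
Ranking by B (broadest → narrowest): Etheostoma spectabile (4.21) > Etheostoma nigrum (2.36) > Etheostoma caeruleum (1.90)

Etheostoma spectabile > Etheostoma nigrum > Etheostoma caeruleum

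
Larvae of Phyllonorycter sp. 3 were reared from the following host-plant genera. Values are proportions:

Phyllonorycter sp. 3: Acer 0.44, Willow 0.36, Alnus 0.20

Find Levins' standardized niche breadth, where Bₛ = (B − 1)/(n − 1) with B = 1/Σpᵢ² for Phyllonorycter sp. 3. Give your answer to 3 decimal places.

Σpᵢ² = 0.44² + 0.36² + 0.20² = 0.1936 + 0.1296 + 0.0400 = 0.3632
B = 1 / 0.3632 = 2.75330
Bₛ = (B − 1)/(n − 1) = (2.75330 − 1)/(3 − 1) = 1.75330/2 = 0.87665

0.877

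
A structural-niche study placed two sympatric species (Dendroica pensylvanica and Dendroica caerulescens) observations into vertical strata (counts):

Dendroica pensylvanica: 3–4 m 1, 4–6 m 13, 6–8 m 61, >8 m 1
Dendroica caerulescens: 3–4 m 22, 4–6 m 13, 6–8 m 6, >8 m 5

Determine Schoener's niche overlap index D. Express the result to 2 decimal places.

0.33

Proportions for Dendroica pensylvanica (n=76): 1/76=0.0132, 13/76=0.1711, 61/76=0.8026, 1/76=0.0132
Proportions for Dendroica caerulescens (n=46): 22/46=0.4783, 13/46=0.2826, 6/46=0.1304, 5/46=0.1087
Σ|p₁ᵢ − p₂ᵢ| = 0.4651 + 0.1115 + 0.6722 + 0.0955 = 1.3443
D = 1 − ½ × 1.3443 = 1 − 0.67215 = 0.32785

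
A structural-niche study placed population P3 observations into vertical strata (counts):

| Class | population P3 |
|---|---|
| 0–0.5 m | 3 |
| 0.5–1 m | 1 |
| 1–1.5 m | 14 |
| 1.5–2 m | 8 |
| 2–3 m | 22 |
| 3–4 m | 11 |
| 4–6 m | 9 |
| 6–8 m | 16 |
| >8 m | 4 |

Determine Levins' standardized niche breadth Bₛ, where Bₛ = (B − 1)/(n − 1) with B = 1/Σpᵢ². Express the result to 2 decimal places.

Proportions for population P3 (n=88): 3/88=0.0341, 1/88=0.0114, 14/88=0.1591, 8/88=0.0909, 22/88=0.2500, 11/88=0.1250, 9/88=0.1023, 16/88=0.1818, 4/88=0.0455
Σpᵢ² = 0.0341² + 0.0114² + 0.1591² + 0.0909² + 0.2500² + 0.1250² + 0.1023² + 0.1818² + 0.0455² = 0.001163 + 0.000130 + 0.025313 + 0.008263 + 0.062500 + 0.015625 + 0.010465 + 0.033051 + 0.002070 = 0.158580
B = 1 / 0.158580 = 6.3060
Bₛ = (B − 1)/(n − 1) = (6.3060 − 1)/(9 − 1) = 5.3060/8 = 0.6633

0.66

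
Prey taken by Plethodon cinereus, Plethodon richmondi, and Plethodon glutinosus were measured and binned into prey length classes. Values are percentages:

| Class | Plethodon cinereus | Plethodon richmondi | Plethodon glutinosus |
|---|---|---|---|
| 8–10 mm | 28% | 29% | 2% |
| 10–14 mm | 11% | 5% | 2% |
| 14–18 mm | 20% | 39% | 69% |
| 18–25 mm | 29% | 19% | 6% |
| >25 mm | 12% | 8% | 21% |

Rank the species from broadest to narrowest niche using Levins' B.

Plethodon cinereus > Plethodon richmondi > Plethodon glutinosus

Convert percentages to proportions (divide by 100).
Σp_cineᵢ² = 0.28² + 0.11² + 0.20² + 0.29² + 0.12² = 0.0784 + 0.0121 + 0.0400 + 0.0841 + 0.0144 = 0.2290
B_cine = 1 / 0.2290 = 4.3668
Σp_richᵢ² = 0.29² + 0.05² + 0.39² + 0.19² + 0.08² = 0.0841 + 0.0025 + 0.1521 + 0.0361 + 0.0064 = 0.2812
B_rich = 1 / 0.2812 = 3.5562
Σp_glutᵢ² = 0.02² + 0.02² + 0.69² + 0.06² + 0.21² = 0.0004 + 0.0004 + 0.4761 + 0.0036 + 0.0441 = 0.5246
B_glut = 1 / 0.5246 = 1.9062
Ranking by B (broadest → narrowest): Plethodon cinereus (4.37) > Plethodon richmondi (3.56) > Plethodon glutinosus (1.91)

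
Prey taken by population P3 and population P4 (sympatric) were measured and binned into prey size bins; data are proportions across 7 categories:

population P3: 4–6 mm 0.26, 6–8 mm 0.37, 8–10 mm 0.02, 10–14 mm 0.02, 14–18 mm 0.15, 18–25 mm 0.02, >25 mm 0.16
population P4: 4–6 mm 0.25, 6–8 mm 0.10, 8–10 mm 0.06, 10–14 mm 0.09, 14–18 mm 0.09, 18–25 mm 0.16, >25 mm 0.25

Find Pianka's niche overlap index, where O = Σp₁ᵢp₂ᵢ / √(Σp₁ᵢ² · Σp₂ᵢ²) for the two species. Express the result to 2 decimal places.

Σ p₁ᵢp₂ᵢ = 0.0650 + 0.0370 + 0.0012 + 0.0018 + 0.0135 + 0.0032 + 0.0400 = 0.1617
Σp_1ᵢ² = 0.26² + 0.37² + 0.02² + 0.02² + 0.15² + 0.02² + 0.16² = 0.0676 + 0.1369 + 0.0004 + 0.0004 + 0.0225 + 0.0004 + 0.0256 = 0.2538
Σp_2ᵢ² = 0.25² + 0.10² + 0.06² + 0.09² + 0.09² + 0.16² + 0.25² = 0.0625 + 0.0100 + 0.0036 + 0.0081 + 0.0081 + 0.0256 + 0.0625 = 0.1804
O = 0.1617 / √(0.2538 × 0.1804) = 0.1617 / 0.21398 = 0.7557

0.76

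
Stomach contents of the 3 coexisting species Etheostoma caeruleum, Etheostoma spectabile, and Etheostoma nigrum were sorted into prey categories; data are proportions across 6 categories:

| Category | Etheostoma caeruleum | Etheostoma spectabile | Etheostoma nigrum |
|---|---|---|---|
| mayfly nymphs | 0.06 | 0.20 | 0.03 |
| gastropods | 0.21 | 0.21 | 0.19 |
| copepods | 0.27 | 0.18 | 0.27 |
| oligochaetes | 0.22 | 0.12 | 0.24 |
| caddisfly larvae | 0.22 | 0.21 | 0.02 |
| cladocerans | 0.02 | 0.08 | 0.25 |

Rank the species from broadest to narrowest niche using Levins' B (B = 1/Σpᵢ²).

Σp_caerᵢ² = 0.06² + 0.21² + 0.27² + 0.22² + 0.22² + 0.02² = 0.0036 + 0.0441 + 0.0729 + 0.0484 + 0.0484 + 0.0004 = 0.2178
B_caer = 1 / 0.2178 = 4.5914
Σp_specᵢ² = 0.20² + 0.21² + 0.18² + 0.12² + 0.21² + 0.08² = 0.0400 + 0.0441 + 0.0324 + 0.0144 + 0.0441 + 0.0064 = 0.1814
B_spec = 1 / 0.1814 = 5.5127
Σp_nigrᵢ² = 0.03² + 0.19² + 0.27² + 0.24² + 0.02² + 0.25² = 0.0009 + 0.0361 + 0.0729 + 0.0576 + 0.0004 + 0.0625 = 0.2304
B_nigr = 1 / 0.2304 = 4.3403
Ranking by B (broadest → narrowest): Etheostoma spectabile (5.51) > Etheostoma caeruleum (4.59) > Etheostoma nigrum (4.34)

Etheostoma spectabile > Etheostoma caeruleum > Etheostoma nigrum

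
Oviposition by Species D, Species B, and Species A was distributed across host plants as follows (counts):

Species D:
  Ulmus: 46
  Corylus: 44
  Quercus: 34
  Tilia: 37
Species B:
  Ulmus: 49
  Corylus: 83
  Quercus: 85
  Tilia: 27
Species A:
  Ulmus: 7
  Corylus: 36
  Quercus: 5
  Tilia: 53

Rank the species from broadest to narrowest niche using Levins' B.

Species D > Species B > Species A

Proportions for Species D (n=161): 46/161=0.2857, 44/161=0.2733, 34/161=0.2112, 37/161=0.2298
Proportions for Species B (n=244): 49/244=0.2008, 83/244=0.3402, 85/244=0.3484, 27/244=0.1107
Proportions for Species A (n=101): 7/101=0.0693, 36/101=0.3564, 5/101=0.0495, 53/101=0.5248
Σp_Dᵢ² = 0.2857² + 0.2733² + 0.2112² + 0.2298² = 0.081624 + 0.074693 + 0.044605 + 0.052808 = 0.253730
B_D = 1 / 0.253730 = 3.9412
Σp_Bᵢ² = 0.2008² + 0.3402² + 0.3484² + 0.1107² = 0.040321 + 0.115736 + 0.121383 + 0.012254 = 0.289694
B_B = 1 / 0.289694 = 3.4519
Σp_Aᵢ² = 0.0693² + 0.3564² + 0.0495² + 0.5248² = 0.004802 + 0.127021 + 0.002450 + 0.275415 = 0.409688
B_A = 1 / 0.409688 = 2.4409
Ranking by B (broadest → narrowest): Species D (3.94) > Species B (3.45) > Species A (2.44)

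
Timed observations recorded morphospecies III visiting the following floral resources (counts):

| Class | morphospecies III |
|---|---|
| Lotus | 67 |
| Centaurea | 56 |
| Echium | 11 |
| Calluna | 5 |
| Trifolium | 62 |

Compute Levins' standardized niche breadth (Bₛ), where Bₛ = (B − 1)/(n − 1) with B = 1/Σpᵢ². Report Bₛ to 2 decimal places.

0.62

Proportions for morphospecies III (n=201): 67/201=0.3333, 56/201=0.2786, 11/201=0.0547, 5/201=0.0249, 62/201=0.3085
Σpᵢ² = 0.3333² + 0.2786² + 0.0547² + 0.0249² + 0.3085² = 0.111089 + 0.077618 + 0.002992 + 0.000620 + 0.095172 = 0.287491
B = 1 / 0.287491 = 3.4784
Bₛ = (B − 1)/(n − 1) = (3.4784 − 1)/(5 − 1) = 2.4784/4 = 0.6196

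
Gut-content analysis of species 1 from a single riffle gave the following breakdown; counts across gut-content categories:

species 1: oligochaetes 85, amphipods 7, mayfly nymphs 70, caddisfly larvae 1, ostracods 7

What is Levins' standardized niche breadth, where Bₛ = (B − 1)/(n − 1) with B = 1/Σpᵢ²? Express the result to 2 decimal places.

Proportions for species 1 (n=170): 85/170=0.5000, 7/170=0.0412, 70/170=0.4118, 1/170=0.0059, 7/170=0.0412
Σpᵢ² = 0.5000² + 0.0412² + 0.4118² + 0.0059² + 0.0412² = 0.250000 + 0.001697 + 0.169579 + 0.000035 + 0.001697 = 0.423008
B = 1 / 0.423008 = 2.3640
Bₛ = (B − 1)/(n − 1) = (2.3640 − 1)/(5 − 1) = 1.3640/4 = 0.3410

0.34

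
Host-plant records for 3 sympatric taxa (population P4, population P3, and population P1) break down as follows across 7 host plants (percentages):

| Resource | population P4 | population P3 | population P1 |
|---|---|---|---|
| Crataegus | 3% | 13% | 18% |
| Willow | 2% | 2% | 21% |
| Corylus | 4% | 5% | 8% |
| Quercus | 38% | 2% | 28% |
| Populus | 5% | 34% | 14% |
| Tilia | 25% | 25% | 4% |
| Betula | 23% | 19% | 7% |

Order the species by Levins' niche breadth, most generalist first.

population P1 > population P3 > population P4

Convert percentages to proportions (divide by 100).
Σp_P4ᵢ² = 0.03² + 0.02² + 0.04² + 0.38² + 0.05² + 0.25² + 0.23² = 0.0009 + 0.0004 + 0.0016 + 0.1444 + 0.0025 + 0.0625 + 0.0529 = 0.2652
B_P4 = 1 / 0.2652 = 3.7707
Σp_P3ᵢ² = 0.13² + 0.02² + 0.05² + 0.02² + 0.34² + 0.25² + 0.19² = 0.0169 + 0.0004 + 0.0025 + 0.0004 + 0.1156 + 0.0625 + 0.0361 = 0.2344
B_P3 = 1 / 0.2344 = 4.2662
Σp_P1ᵢ² = 0.18² + 0.21² + 0.08² + 0.28² + 0.14² + 0.04² + 0.07² = 0.0324 + 0.0441 + 0.0064 + 0.0784 + 0.0196 + 0.0016 + 0.0049 = 0.1874
B_P1 = 1 / 0.1874 = 5.3362
Ranking by B (broadest → narrowest): population P1 (5.34) > population P3 (4.27) > population P4 (3.77)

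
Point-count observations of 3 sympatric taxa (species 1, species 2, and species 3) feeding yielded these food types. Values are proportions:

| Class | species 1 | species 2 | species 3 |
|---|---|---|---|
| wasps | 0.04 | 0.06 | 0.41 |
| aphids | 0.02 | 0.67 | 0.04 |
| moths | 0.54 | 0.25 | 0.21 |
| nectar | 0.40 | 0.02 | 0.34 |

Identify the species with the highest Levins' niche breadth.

Σp_1ᵢ² = 0.04² + 0.02² + 0.54² + 0.40² = 0.0016 + 0.0004 + 0.2916 + 0.1600 = 0.4536
B_1 = 1 / 0.4536 = 2.2046
Σp_2ᵢ² = 0.06² + 0.67² + 0.25² + 0.02² = 0.0036 + 0.4489 + 0.0625 + 0.0004 = 0.5154
B_2 = 1 / 0.5154 = 1.9402
Σp_3ᵢ² = 0.41² + 0.04² + 0.21² + 0.34² = 0.1681 + 0.0016 + 0.0441 + 0.1156 = 0.3294
B_3 = 1 / 0.3294 = 3.0358
Highest B → broadest niche (most generalist): species 3 (B = 3.04).

species 3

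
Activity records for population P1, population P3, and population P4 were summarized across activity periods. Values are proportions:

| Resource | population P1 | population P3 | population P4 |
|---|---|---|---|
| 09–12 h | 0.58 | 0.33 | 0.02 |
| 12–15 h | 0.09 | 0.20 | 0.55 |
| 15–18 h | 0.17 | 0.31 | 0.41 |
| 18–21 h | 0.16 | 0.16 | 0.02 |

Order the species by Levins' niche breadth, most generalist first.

population P3 > population P1 > population P4

Σp_P1ᵢ² = 0.58² + 0.09² + 0.17² + 0.16² = 0.3364 + 0.0081 + 0.0289 + 0.0256 = 0.3990
B_P1 = 1 / 0.3990 = 2.5063
Σp_P3ᵢ² = 0.33² + 0.20² + 0.31² + 0.16² = 0.1089 + 0.0400 + 0.0961 + 0.0256 = 0.2706
B_P3 = 1 / 0.2706 = 3.6955
Σp_P4ᵢ² = 0.02² + 0.55² + 0.41² + 0.02² = 0.0004 + 0.3025 + 0.1681 + 0.0004 = 0.4714
B_P4 = 1 / 0.4714 = 2.1213
Ranking by B (broadest → narrowest): population P3 (3.70) > population P1 (2.51) > population P4 (2.12)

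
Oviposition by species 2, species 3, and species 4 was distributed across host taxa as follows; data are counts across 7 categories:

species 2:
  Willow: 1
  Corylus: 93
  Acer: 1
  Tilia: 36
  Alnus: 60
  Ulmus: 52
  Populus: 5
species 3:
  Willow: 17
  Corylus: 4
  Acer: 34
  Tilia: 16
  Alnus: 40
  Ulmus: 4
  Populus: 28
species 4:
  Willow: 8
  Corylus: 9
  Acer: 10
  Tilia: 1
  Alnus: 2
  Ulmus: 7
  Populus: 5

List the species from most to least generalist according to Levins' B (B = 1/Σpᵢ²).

species 4 > species 3 > species 2

Proportions for species 2 (n=248): 1/248=0.0040, 93/248=0.3750, 1/248=0.0040, 36/248=0.1452, 60/248=0.2419, 52/248=0.2097, 5/248=0.0202
Proportions for species 3 (n=143): 17/143=0.1189, 4/143=0.0280, 34/143=0.2378, 16/143=0.1119, 40/143=0.2797, 4/143=0.0280, 28/143=0.1958
Proportions for species 4 (n=42): 8/42=0.1905, 9/42=0.2143, 10/42=0.2381, 1/42=0.0238, 2/42=0.0476, 7/42=0.1667, 5/42=0.1190
Σp_2ᵢ² = 0.0040² + 0.3750² + 0.0040² + 0.1452² + 0.2419² + 0.2097² + 0.0202² = 0.000016 + 0.140625 + 0.000016 + 0.021083 + 0.058516 + 0.043974 + 0.000408 = 0.264638
B_2 = 1 / 0.264638 = 3.7787
Σp_3ᵢ² = 0.1189² + 0.0280² + 0.2378² + 0.1119² + 0.2797² + 0.0280² + 0.1958² = 0.014137 + 0.000784 + 0.056549 + 0.012522 + 0.078232 + 0.000784 + 0.038338 = 0.201346
B_3 = 1 / 0.201346 = 4.9666
Σp_4ᵢ² = 0.1905² + 0.2143² + 0.2381² + 0.0238² + 0.0476² + 0.1667² + 0.1190² = 0.036290 + 0.045924 + 0.056692 + 0.000566 + 0.002266 + 0.027789 + 0.014161 = 0.183688
B_4 = 1 / 0.183688 = 5.4440
Ranking by B (broadest → narrowest): species 4 (5.44) > species 3 (4.97) > species 2 (3.78)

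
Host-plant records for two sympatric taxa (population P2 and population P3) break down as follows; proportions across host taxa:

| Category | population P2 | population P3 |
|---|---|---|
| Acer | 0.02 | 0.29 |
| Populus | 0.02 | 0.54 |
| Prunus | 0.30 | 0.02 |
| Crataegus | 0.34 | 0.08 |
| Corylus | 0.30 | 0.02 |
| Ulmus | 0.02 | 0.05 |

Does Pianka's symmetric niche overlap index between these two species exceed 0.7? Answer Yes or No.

No

Σ p₁ᵢp₂ᵢ = 0.0058 + 0.0108 + 0.0060 + 0.0272 + 0.0060 + 0.0010 = 0.0568
Σp_1ᵢ² = 0.02² + 0.02² + 0.30² + 0.34² + 0.30² + 0.02² = 0.0004 + 0.0004 + 0.0900 + 0.1156 + 0.0900 + 0.0004 = 0.2968
Σp_2ᵢ² = 0.29² + 0.54² + 0.02² + 0.08² + 0.02² + 0.05² = 0.0841 + 0.2916 + 0.0004 + 0.0064 + 0.0004 + 0.0025 = 0.3854
O = 0.0568 / √(0.2968 × 0.3854) = 0.0568 / 0.33821 = 0.1679
O = 0.1679 < 0.7 → No.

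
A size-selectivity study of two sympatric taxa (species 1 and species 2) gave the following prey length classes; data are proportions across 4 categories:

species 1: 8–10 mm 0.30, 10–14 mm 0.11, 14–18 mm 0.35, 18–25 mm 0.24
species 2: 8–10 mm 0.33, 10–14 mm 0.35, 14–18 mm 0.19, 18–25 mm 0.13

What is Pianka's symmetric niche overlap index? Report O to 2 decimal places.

0.83

Σ p₁ᵢp₂ᵢ = 0.0990 + 0.0385 + 0.0665 + 0.0312 = 0.2352
Σp_1ᵢ² = 0.30² + 0.11² + 0.35² + 0.24² = 0.0900 + 0.0121 + 0.1225 + 0.0576 = 0.2822
Σp_2ᵢ² = 0.33² + 0.35² + 0.19² + 0.13² = 0.1089 + 0.1225 + 0.0361 + 0.0169 = 0.2844
O = 0.2352 / √(0.2822 × 0.2844) = 0.2352 / 0.28330 = 0.8302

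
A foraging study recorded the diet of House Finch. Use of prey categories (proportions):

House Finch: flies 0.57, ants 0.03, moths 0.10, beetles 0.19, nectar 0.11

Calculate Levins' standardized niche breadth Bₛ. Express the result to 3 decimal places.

Σpᵢ² = 0.57² + 0.03² + 0.10² + 0.19² + 0.11² = 0.3249 + 0.0009 + 0.0100 + 0.0361 + 0.0121 = 0.3840
B = 1 / 0.3840 = 2.60417
Bₛ = (B − 1)/(n − 1) = (2.60417 − 1)/(5 − 1) = 1.60417/4 = 0.40104

0.401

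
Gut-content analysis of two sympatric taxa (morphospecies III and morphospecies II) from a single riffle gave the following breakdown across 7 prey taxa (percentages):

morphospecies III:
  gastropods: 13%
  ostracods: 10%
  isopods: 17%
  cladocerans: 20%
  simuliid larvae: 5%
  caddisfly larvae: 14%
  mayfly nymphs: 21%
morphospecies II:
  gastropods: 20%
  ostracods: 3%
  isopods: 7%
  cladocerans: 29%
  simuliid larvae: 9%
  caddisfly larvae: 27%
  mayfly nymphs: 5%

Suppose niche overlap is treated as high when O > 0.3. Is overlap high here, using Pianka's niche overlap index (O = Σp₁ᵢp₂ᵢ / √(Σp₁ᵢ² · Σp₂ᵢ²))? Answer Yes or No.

Convert percentages to proportions (divide by 100).
Σ p₁ᵢp₂ᵢ = 0.0260 + 0.0030 + 0.0119 + 0.0580 + 0.0045 + 0.0378 + 0.0105 = 0.1517
Σp_1ᵢ² = 0.13² + 0.10² + 0.17² + 0.20² + 0.05² + 0.14² + 0.21² = 0.0169 + 0.0100 + 0.0289 + 0.0400 + 0.0025 + 0.0196 + 0.0441 = 0.1620
Σp_2ᵢ² = 0.20² + 0.03² + 0.07² + 0.29² + 0.09² + 0.27² + 0.05² = 0.0400 + 0.0009 + 0.0049 + 0.0841 + 0.0081 + 0.0729 + 0.0025 = 0.2134
O = 0.1517 / √(0.1620 × 0.2134) = 0.1517 / 0.18593 = 0.8159
O = 0.8159 > 0.3 → Yes.

Yes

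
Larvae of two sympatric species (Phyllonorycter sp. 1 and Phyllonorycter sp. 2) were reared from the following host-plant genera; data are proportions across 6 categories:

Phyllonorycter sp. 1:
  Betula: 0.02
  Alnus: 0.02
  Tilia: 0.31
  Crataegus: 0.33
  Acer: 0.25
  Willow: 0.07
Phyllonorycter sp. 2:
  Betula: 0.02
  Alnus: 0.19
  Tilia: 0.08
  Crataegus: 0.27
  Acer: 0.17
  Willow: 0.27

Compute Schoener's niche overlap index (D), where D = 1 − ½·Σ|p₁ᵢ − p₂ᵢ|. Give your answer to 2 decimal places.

Σ|p₁ᵢ − p₂ᵢ| = 0.00 + 0.17 + 0.23 + 0.06 + 0.08 + 0.20 = 0.74
D = 1 − ½ × 0.74 = 1 − 0.370 = 0.6300

0.63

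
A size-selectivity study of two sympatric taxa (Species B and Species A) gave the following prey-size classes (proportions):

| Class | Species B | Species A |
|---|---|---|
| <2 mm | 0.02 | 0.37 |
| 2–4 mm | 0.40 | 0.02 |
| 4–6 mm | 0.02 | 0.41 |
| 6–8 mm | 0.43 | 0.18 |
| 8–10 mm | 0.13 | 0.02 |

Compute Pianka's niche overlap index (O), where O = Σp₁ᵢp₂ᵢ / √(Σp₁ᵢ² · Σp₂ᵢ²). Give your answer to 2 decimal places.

0.30

Σ p₁ᵢp₂ᵢ = 0.0074 + 0.0080 + 0.0082 + 0.0774 + 0.0026 = 0.1036
Σp_1ᵢ² = 0.02² + 0.40² + 0.02² + 0.43² + 0.13² = 0.0004 + 0.1600 + 0.0004 + 0.1849 + 0.0169 = 0.3626
Σp_2ᵢ² = 0.37² + 0.02² + 0.41² + 0.18² + 0.02² = 0.1369 + 0.0004 + 0.1681 + 0.0324 + 0.0004 = 0.3382
O = 0.1036 / √(0.3626 × 0.3382) = 0.1036 / 0.35019 = 0.2958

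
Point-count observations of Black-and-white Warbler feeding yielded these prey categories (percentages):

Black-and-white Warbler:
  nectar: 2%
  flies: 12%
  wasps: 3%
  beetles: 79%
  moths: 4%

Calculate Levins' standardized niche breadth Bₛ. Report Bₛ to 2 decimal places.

0.14

Convert percentages to proportions (divide by 100).
Σpᵢ² = 0.02² + 0.12² + 0.03² + 0.79² + 0.04² = 0.0004 + 0.0144 + 0.0009 + 0.6241 + 0.0016 = 0.6414
B = 1 / 0.6414 = 1.5591
Bₛ = (B − 1)/(n − 1) = (1.5591 − 1)/(5 − 1) = 0.5591/4 = 0.1398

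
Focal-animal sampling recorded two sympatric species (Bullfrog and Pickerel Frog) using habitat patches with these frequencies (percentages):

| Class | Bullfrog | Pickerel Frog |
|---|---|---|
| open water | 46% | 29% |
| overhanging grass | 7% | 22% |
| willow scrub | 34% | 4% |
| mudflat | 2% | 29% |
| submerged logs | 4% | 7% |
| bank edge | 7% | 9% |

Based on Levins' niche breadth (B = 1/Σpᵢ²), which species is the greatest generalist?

Convert percentages to proportions (divide by 100).
Σp_Bullᵢ² = 0.46² + 0.07² + 0.34² + 0.02² + 0.04² + 0.07² = 0.2116 + 0.0049 + 0.1156 + 0.0004 + 0.0016 + 0.0049 = 0.3390
B_Bull = 1 / 0.3390 = 2.9499
Σp_Frogᵢ² = 0.29² + 0.22² + 0.04² + 0.29² + 0.07² + 0.09² = 0.0841 + 0.0484 + 0.0016 + 0.0841 + 0.0049 + 0.0081 = 0.2312
B_Frog = 1 / 0.2312 = 4.3253
Highest B → broadest niche (most generalist): Pickerel Frog (B = 4.33).

Pickerel Frog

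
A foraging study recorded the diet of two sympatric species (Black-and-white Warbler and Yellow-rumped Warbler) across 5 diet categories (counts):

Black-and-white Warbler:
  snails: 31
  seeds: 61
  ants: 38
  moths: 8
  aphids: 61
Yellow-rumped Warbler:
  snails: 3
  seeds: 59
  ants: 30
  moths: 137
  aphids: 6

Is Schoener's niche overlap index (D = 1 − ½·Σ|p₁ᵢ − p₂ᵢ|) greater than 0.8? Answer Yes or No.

Proportions for Black-and-white Warbler (n=199): 31/199=0.1558, 61/199=0.3065, 38/199=0.1910, 8/199=0.0402, 61/199=0.3065
Proportions for Yellow-rumped Warbler (n=235): 3/235=0.0128, 59/235=0.2511, 30/235=0.1277, 137/235=0.5830, 6/235=0.0255
Σ|p₁ᵢ − p₂ᵢ| = 0.1430 + 0.0554 + 0.0633 + 0.5428 + 0.2810 = 1.0855
D = 1 − ½ × 1.0855 = 1 − 0.54275 = 0.45725
D = 0.45725 < 0.8 → No.

No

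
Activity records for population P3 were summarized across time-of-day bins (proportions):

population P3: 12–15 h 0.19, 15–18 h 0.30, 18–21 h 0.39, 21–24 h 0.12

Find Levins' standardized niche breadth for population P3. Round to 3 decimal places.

0.806

Σpᵢ² = 0.19² + 0.30² + 0.39² + 0.12² = 0.0361 + 0.0900 + 0.1521 + 0.0144 = 0.2926
B = 1 / 0.2926 = 3.41763
Bₛ = (B − 1)/(n − 1) = (3.41763 − 1)/(4 − 1) = 2.41763/3 = 0.80588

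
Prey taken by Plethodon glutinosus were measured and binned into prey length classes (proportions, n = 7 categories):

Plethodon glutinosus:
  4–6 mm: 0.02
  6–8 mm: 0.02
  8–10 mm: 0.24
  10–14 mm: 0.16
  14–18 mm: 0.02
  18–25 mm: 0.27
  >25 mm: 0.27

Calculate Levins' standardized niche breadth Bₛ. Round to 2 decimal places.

0.56

Σpᵢ² = 0.02² + 0.02² + 0.24² + 0.16² + 0.02² + 0.27² + 0.27² = 0.0004 + 0.0004 + 0.0576 + 0.0256 + 0.0004 + 0.0729 + 0.0729 = 0.2302
B = 1 / 0.2302 = 4.3440
Bₛ = (B − 1)/(n − 1) = (4.3440 − 1)/(7 − 1) = 3.3440/6 = 0.5573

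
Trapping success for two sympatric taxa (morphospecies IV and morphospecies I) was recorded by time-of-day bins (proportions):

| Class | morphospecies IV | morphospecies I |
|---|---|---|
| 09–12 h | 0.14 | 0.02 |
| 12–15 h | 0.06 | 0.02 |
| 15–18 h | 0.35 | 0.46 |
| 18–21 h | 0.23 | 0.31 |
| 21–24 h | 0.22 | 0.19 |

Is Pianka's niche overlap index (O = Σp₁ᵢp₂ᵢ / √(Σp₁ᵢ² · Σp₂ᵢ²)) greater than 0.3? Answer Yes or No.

Yes

Σ p₁ᵢp₂ᵢ = 0.0028 + 0.0012 + 0.1610 + 0.0713 + 0.0418 = 0.2781
Σp_1ᵢ² = 0.14² + 0.06² + 0.35² + 0.23² + 0.22² = 0.0196 + 0.0036 + 0.1225 + 0.0529 + 0.0484 = 0.2470
Σp_2ᵢ² = 0.02² + 0.02² + 0.46² + 0.31² + 0.19² = 0.0004 + 0.0004 + 0.2116 + 0.0961 + 0.0361 = 0.3446
O = 0.2781 / √(0.2470 × 0.3446) = 0.2781 / 0.29175 = 0.9532
O = 0.9532 > 0.3 → Yes.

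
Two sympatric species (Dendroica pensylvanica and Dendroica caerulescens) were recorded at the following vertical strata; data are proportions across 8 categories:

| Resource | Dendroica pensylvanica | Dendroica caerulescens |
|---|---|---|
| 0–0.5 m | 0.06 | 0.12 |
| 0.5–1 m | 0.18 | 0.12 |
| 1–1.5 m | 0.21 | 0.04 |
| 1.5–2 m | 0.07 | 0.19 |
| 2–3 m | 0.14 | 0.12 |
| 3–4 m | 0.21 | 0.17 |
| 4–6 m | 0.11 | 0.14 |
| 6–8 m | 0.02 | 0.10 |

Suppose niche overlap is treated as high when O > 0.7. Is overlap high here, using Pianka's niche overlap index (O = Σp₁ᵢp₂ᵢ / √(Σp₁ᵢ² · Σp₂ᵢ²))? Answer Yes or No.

Σ p₁ᵢp₂ᵢ = 0.0072 + 0.0216 + 0.0084 + 0.0133 + 0.0168 + 0.0357 + 0.0154 + 0.0020 = 0.1204
Σp_1ᵢ² = 0.06² + 0.18² + 0.21² + 0.07² + 0.14² + 0.21² + 0.11² + 0.02² = 0.0036 + 0.0324 + 0.0441 + 0.0049 + 0.0196 + 0.0441 + 0.0121 + 0.0004 = 0.1612
Σp_2ᵢ² = 0.12² + 0.12² + 0.04² + 0.19² + 0.12² + 0.17² + 0.14² + 0.10² = 0.0144 + 0.0144 + 0.0016 + 0.0361 + 0.0144 + 0.0289 + 0.0196 + 0.0100 = 0.1394
O = 0.1204 / √(0.1612 × 0.1394) = 0.1204 / 0.14990 = 0.8032
O = 0.8032 > 0.7 → Yes.

Yes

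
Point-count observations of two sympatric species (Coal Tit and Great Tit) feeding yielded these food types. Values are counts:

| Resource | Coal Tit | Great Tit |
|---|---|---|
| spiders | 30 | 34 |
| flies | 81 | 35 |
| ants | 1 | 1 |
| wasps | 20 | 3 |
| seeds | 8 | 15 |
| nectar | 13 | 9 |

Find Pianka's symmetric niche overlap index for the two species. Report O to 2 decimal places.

Proportions for Coal Tit (n=153): 30/153=0.1961, 81/153=0.5294, 1/153=0.0065, 20/153=0.1307, 8/153=0.0523, 13/153=0.0850
Proportions for Great Tit (n=97): 34/97=0.3505, 35/97=0.3608, 1/97=0.0103, 3/97=0.0309, 15/97=0.1546, 9/97=0.0928
Σ p₁ᵢp₂ᵢ = 0.068733 + 0.191008 + 0.000067 + 0.004039 + 0.008086 + 0.007888 = 0.279821
Σp_1ᵢ² = 0.1961² + 0.5294² + 0.0065² + 0.1307² + 0.0523² + 0.0850² = 0.038455 + 0.280264 + 0.000042 + 0.017082 + 0.002735 + 0.007225 = 0.345803
Σp_2ᵢ² = 0.3505² + 0.3608² + 0.0103² + 0.0309² + 0.1546² + 0.0928² = 0.122850 + 0.130177 + 0.000106 + 0.000955 + 0.023901 + 0.008612 = 0.286601
O = 0.279821 / √(0.345803 × 0.286601) = 0.279821 / 0.3148134 = 0.8888

0.89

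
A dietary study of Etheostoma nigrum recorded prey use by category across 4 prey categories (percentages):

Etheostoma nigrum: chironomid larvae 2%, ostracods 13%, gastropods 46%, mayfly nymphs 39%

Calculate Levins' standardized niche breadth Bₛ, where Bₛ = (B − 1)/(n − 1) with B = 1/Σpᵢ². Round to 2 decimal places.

0.54

Convert percentages to proportions (divide by 100).
Σpᵢ² = 0.02² + 0.13² + 0.46² + 0.39² = 0.0004 + 0.0169 + 0.2116 + 0.1521 = 0.3810
B = 1 / 0.3810 = 2.6247
Bₛ = (B − 1)/(n − 1) = (2.6247 − 1)/(4 − 1) = 1.6247/3 = 0.5416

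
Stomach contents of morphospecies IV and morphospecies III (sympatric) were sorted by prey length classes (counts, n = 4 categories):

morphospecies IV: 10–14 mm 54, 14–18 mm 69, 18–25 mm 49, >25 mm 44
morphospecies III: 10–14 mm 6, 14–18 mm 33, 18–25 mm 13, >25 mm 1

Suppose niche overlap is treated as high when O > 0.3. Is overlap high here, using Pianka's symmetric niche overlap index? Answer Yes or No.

Yes

Proportions for morphospecies IV (n=216): 54/216=0.2500, 69/216=0.3194, 49/216=0.2269, 44/216=0.2037
Proportions for morphospecies III (n=53): 6/53=0.1132, 33/53=0.6226, 13/53=0.2453, 1/53=0.0189
Σ p₁ᵢp₂ᵢ = 0.028300 + 0.198858 + 0.055659 + 0.003850 = 0.286667
Σp_1ᵢ² = 0.2500² + 0.3194² + 0.2269² + 0.2037² = 0.062500 + 0.102016 + 0.051484 + 0.041494 = 0.257494
Σp_2ᵢ² = 0.1132² + 0.6226² + 0.2453² + 0.0189² = 0.012814 + 0.387631 + 0.060172 + 0.000357 = 0.460974
O = 0.286667 / √(0.257494 × 0.460974) = 0.286667 / 0.3445258 = 0.8321
O = 0.8321 > 0.3 → Yes.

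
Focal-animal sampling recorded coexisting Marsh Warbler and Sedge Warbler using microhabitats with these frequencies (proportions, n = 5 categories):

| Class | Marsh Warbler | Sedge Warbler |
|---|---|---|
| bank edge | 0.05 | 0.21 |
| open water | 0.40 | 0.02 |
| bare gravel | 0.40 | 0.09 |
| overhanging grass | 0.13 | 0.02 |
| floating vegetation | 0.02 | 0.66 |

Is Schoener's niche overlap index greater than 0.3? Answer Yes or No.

Σ|p₁ᵢ − p₂ᵢ| = 0.16 + 0.38 + 0.31 + 0.11 + 0.64 = 1.60
D = 1 − ½ × 1.60 = 1 − 0.800 = 0.2000
D = 0.2000 < 0.3 → No.

No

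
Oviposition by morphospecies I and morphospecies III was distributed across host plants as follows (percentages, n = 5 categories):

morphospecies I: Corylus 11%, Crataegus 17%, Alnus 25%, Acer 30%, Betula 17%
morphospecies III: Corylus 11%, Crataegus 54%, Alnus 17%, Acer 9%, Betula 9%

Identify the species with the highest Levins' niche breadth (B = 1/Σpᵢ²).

Convert percentages to proportions (divide by 100).
Σp_Iᵢ² = 0.11² + 0.17² + 0.25² + 0.30² + 0.17² = 0.0121 + 0.0289 + 0.0625 + 0.0900 + 0.0289 = 0.2224
B_I = 1 / 0.2224 = 4.4964
Σp_IIIᵢ² = 0.11² + 0.54² + 0.17² + 0.09² + 0.09² = 0.0121 + 0.2916 + 0.0289 + 0.0081 + 0.0081 = 0.3488
B_III = 1 / 0.3488 = 2.8670
Highest B → broadest niche (most generalist): morphospecies I (B = 4.50).

morphospecies I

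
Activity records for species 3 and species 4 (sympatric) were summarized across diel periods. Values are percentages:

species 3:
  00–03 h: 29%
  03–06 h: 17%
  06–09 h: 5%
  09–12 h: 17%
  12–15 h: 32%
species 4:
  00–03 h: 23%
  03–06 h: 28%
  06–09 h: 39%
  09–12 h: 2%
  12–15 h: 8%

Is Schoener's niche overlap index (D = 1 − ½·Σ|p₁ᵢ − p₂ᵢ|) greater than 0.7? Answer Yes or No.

Convert percentages to proportions (divide by 100).
Σ|p₁ᵢ − p₂ᵢ| = 0.06 + 0.11 + 0.34 + 0.15 + 0.24 = 0.90
D = 1 − ½ × 0.90 = 1 − 0.450 = 0.5500
D = 0.5500 < 0.7 → No.

No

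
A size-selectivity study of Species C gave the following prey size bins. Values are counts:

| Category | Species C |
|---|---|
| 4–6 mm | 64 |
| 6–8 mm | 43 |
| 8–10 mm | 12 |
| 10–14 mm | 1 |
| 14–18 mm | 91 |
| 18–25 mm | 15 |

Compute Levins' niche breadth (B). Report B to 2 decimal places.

Proportions for Species C (n=226): 64/226=0.2832, 43/226=0.1903, 12/226=0.0531, 1/226=0.0044, 91/226=0.4027, 15/226=0.0664
Σpᵢ² = 0.2832² + 0.1903² + 0.0531² + 0.0044² + 0.4027² + 0.0664² = 0.080202 + 0.036214 + 0.002820 + 0.000019 + 0.162167 + 0.004409 = 0.285831
B = 1 / 0.285831 = 3.4986

3.50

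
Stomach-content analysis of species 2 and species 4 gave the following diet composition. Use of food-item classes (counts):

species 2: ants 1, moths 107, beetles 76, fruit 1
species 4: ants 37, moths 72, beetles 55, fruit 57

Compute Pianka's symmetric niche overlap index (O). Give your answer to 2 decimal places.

Proportions for species 2 (n=185): 1/185=0.0054, 107/185=0.5784, 76/185=0.4108, 1/185=0.0054
Proportions for species 4 (n=221): 37/221=0.1674, 72/221=0.3258, 55/221=0.2489, 57/221=0.2579
Σ p₁ᵢp₂ᵢ = 0.000904 + 0.188443 + 0.102248 + 0.001393 = 0.292988
Σp_1ᵢ² = 0.0054² + 0.5784² + 0.4108² + 0.0054² = 0.000029 + 0.334547 + 0.168757 + 0.000029 = 0.503362
Σp_2ᵢ² = 0.1674² + 0.3258² + 0.2489² + 0.2579² = 0.028023 + 0.106146 + 0.061951 + 0.066512 = 0.262632
O = 0.292988 / √(0.503362 × 0.262632) = 0.292988 / 0.3635918 = 0.8058

0.81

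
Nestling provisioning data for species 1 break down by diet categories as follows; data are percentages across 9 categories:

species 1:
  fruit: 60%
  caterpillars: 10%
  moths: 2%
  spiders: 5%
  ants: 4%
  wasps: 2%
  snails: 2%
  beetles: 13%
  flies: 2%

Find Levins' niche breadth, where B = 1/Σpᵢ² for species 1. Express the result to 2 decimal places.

2.55

Convert percentages to proportions (divide by 100).
Σpᵢ² = 0.60² + 0.10² + 0.02² + 0.05² + 0.04² + 0.02² + 0.02² + 0.13² + 0.02² = 0.3600 + 0.0100 + 0.0004 + 0.0025 + 0.0016 + 0.0004 + 0.0004 + 0.0169 + 0.0004 = 0.3926
B = 1 / 0.3926 = 2.5471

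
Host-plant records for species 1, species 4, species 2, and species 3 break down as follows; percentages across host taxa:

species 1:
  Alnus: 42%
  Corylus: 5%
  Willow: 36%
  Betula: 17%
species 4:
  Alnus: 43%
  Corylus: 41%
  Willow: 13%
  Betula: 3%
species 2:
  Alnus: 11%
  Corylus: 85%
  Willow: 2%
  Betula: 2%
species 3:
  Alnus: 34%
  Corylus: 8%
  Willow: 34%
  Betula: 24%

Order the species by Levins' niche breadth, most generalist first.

species 3 > species 1 > species 4 > species 2

Convert percentages to proportions (divide by 100).
Σp_1ᵢ² = 0.42² + 0.05² + 0.36² + 0.17² = 0.1764 + 0.0025 + 0.1296 + 0.0289 = 0.3374
B_1 = 1 / 0.3374 = 2.9638
Σp_4ᵢ² = 0.43² + 0.41² + 0.13² + 0.03² = 0.1849 + 0.1681 + 0.0169 + 0.0009 = 0.3708
B_4 = 1 / 0.3708 = 2.6969
Σp_2ᵢ² = 0.11² + 0.85² + 0.02² + 0.02² = 0.0121 + 0.7225 + 0.0004 + 0.0004 = 0.7354
B_2 = 1 / 0.7354 = 1.3598
Σp_3ᵢ² = 0.34² + 0.08² + 0.34² + 0.24² = 0.1156 + 0.0064 + 0.1156 + 0.0576 = 0.2952
B_3 = 1 / 0.2952 = 3.3875
Ranking by B (broadest → narrowest): species 3 (3.39) > species 1 (2.96) > species 4 (2.70) > species 2 (1.36)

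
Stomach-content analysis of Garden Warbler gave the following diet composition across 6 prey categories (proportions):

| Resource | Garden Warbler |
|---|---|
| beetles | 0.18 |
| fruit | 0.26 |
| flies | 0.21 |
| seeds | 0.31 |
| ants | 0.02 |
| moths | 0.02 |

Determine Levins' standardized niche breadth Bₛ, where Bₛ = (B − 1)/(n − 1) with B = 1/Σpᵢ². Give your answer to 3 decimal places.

Σpᵢ² = 0.18² + 0.26² + 0.21² + 0.31² + 0.02² + 0.02² = 0.0324 + 0.0676 + 0.0441 + 0.0961 + 0.0004 + 0.0004 = 0.2410
B = 1 / 0.2410 = 4.14938
Bₛ = (B − 1)/(n − 1) = (4.14938 − 1)/(6 − 1) = 3.14938/5 = 0.62988

0.630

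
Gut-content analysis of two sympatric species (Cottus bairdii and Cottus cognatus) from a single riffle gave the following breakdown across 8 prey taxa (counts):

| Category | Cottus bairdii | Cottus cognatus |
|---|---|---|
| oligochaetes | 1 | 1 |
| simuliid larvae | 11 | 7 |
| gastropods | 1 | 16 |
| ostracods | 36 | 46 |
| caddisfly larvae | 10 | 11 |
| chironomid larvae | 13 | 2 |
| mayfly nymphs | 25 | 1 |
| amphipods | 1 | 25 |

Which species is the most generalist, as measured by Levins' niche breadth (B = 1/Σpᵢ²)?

Cottus bairdii

Proportions for Cottus bairdii (n=98): 1/98=0.0102, 11/98=0.1122, 1/98=0.0102, 36/98=0.3673, 10/98=0.1020, 13/98=0.1327, 25/98=0.2551, 1/98=0.0102
Proportions for Cottus cognatus (n=109): 1/109=0.0092, 7/109=0.0642, 16/109=0.1468, 46/109=0.4220, 11/109=0.1009, 2/109=0.0183, 1/109=0.0092, 25/109=0.2294
Σp_bairᵢ² = 0.0102² + 0.1122² + 0.0102² + 0.3673² + 0.1020² + 0.1327² + 0.2551² + 0.0102² = 0.000104 + 0.012589 + 0.000104 + 0.134909 + 0.010404 + 0.017609 + 0.065076 + 0.000104 = 0.240899
B_bair = 1 / 0.240899 = 4.1511
Σp_cognᵢ² = 0.0092² + 0.0642² + 0.1468² + 0.4220² + 0.1009² + 0.0183² + 0.0092² + 0.2294² = 0.000085 + 0.004122 + 0.021550 + 0.178084 + 0.010181 + 0.000335 + 0.000085 + 0.052624 = 0.267066
B_cogn = 1 / 0.267066 = 3.7444
Highest B → broadest niche (most generalist): Cottus bairdii (B = 4.15).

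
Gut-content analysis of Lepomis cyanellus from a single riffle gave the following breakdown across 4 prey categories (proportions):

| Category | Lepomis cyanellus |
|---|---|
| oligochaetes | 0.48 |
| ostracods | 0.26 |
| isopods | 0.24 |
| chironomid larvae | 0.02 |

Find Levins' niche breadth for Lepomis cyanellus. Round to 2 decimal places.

Σpᵢ² = 0.48² + 0.26² + 0.24² + 0.02² = 0.2304 + 0.0676 + 0.0576 + 0.0004 = 0.3560
B = 1 / 0.3560 = 2.8090

2.81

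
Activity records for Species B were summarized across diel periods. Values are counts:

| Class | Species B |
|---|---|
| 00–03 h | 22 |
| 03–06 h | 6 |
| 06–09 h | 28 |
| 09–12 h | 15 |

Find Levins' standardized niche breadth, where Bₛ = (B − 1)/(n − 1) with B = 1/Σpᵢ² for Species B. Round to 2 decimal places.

0.77

Proportions for Species B (n=71): 22/71=0.3099, 6/71=0.0845, 28/71=0.3944, 15/71=0.2113
Σpᵢ² = 0.3099² + 0.0845² + 0.3944² + 0.2113² = 0.096038 + 0.007140 + 0.155551 + 0.044648 = 0.303377
B = 1 / 0.303377 = 3.2962
Bₛ = (B − 1)/(n − 1) = (3.2962 − 1)/(4 − 1) = 2.2962/3 = 0.7654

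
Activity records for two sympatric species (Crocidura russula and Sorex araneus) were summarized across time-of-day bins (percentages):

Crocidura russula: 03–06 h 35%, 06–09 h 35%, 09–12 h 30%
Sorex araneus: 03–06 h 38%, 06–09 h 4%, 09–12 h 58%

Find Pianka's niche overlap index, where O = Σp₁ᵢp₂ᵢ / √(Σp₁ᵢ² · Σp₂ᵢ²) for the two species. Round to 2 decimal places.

0.80

Convert percentages to proportions (divide by 100).
Σ p₁ᵢp₂ᵢ = 0.1330 + 0.0140 + 0.1740 = 0.3210
Σp_1ᵢ² = 0.35² + 0.35² + 0.30² = 0.1225 + 0.1225 + 0.0900 = 0.3350
Σp_2ᵢ² = 0.38² + 0.04² + 0.58² = 0.1444 + 0.0016 + 0.3364 = 0.4824
O = 0.3210 / √(0.3350 × 0.4824) = 0.3210 / 0.40200 = 0.7985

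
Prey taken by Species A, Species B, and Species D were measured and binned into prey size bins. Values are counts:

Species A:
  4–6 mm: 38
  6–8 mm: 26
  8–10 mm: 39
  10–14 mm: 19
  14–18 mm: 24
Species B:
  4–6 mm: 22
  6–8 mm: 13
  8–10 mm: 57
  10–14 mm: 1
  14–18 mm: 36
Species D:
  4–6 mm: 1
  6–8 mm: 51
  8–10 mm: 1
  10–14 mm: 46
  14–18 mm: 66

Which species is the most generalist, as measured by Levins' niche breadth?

Species A

Proportions for Species A (n=146): 38/146=0.2603, 26/146=0.1781, 39/146=0.2671, 19/146=0.1301, 24/146=0.1644
Proportions for Species B (n=129): 22/129=0.1705, 13/129=0.1008, 57/129=0.4419, 1/129=0.0078, 36/129=0.2791
Proportions for Species D (n=165): 1/165=0.0061, 51/165=0.3091, 1/165=0.0061, 46/165=0.2788, 66/165=0.4000
Σp_Aᵢ² = 0.2603² + 0.1781² + 0.2671² + 0.1301² + 0.1644² = 0.067756 + 0.031720 + 0.071342 + 0.016926 + 0.027027 = 0.214771
B_A = 1 / 0.214771 = 4.6561
Σp_Bᵢ² = 0.1705² + 0.1008² + 0.4419² + 0.0078² + 0.2791² = 0.029070 + 0.010161 + 0.195276 + 0.000061 + 0.077897 = 0.312465
B_B = 1 / 0.312465 = 3.2004
Σp_Dᵢ² = 0.0061² + 0.3091² + 0.0061² + 0.2788² + 0.4000² = 0.000037 + 0.095543 + 0.000037 + 0.077729 + 0.160000 = 0.333346
B_D = 1 / 0.333346 = 2.9999
Highest B → broadest niche (most generalist): Species A (B = 4.66).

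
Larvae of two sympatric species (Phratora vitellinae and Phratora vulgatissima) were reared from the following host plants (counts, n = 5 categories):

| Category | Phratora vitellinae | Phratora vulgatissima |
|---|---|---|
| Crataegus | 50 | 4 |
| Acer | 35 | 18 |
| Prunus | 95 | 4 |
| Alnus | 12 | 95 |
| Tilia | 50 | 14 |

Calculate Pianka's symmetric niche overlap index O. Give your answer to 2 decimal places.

0.25

Proportions for Phratora vitellinae (n=242): 50/242=0.2066, 35/242=0.1446, 95/242=0.3926, 12/242=0.0496, 50/242=0.2066
Proportions for Phratora vulgatissima (n=135): 4/135=0.0296, 18/135=0.1333, 4/135=0.0296, 95/135=0.7037, 14/135=0.1037
Σ p₁ᵢp₂ᵢ = 0.006115 + 0.019275 + 0.011621 + 0.034904 + 0.021424 = 0.093339
Σp_1ᵢ² = 0.2066² + 0.1446² + 0.3926² + 0.0496² + 0.2066² = 0.042684 + 0.020909 + 0.154135 + 0.002460 + 0.042684 = 0.262872
Σp_2ᵢ² = 0.0296² + 0.1333² + 0.0296² + 0.7037² + 0.1037² = 0.000876 + 0.017769 + 0.000876 + 0.495194 + 0.010754 = 0.525469
O = 0.093339 / √(0.262872 × 0.525469) = 0.093339 / 0.3716599 = 0.2511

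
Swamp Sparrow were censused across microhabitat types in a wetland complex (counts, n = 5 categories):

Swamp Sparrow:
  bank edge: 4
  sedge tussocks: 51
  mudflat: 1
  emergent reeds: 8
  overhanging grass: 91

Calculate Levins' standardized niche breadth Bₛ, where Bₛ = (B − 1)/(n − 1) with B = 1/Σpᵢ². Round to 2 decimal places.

Proportions for Swamp Sparrow (n=155): 4/155=0.0258, 51/155=0.3290, 1/155=0.0065, 8/155=0.0516, 91/155=0.5871
Σpᵢ² = 0.0258² + 0.3290² + 0.0065² + 0.0516² + 0.5871² = 0.000666 + 0.108241 + 0.000042 + 0.002663 + 0.344686 = 0.456298
B = 1 / 0.456298 = 2.1916
Bₛ = (B − 1)/(n − 1) = (2.1916 − 1)/(5 − 1) = 1.1916/4 = 0.2979

0.30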